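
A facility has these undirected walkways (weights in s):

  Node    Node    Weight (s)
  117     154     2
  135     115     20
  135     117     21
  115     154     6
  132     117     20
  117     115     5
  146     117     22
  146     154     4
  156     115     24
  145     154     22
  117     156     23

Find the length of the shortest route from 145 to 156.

47 s

Compare a few routes:
145 → 154 → 117 → 115 → 156: 22+2+5+24 = 53
145 → 154 → 115 → 117 → 156: 22+6+5+23 = 56
145 → 154 → 115 → 156: 22+6+24 = 52
145 → 154 → 117 → 156: 22+2+23 = 47
The minimum is 47 s via 145 → 154 → 117 → 156.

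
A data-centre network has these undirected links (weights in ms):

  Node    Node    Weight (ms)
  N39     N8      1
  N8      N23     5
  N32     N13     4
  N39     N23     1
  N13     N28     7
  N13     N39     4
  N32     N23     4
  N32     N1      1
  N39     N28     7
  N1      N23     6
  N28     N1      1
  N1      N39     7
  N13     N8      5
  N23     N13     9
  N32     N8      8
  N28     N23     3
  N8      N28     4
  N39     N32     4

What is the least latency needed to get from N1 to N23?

Running Dijkstra from N1:
N1: 0
N28: 1  (via N1)
N32: 1  (via N1)
N23: 4  (via N28)
Shortest route: N1–N28–N23 = 4 ms.

4 ms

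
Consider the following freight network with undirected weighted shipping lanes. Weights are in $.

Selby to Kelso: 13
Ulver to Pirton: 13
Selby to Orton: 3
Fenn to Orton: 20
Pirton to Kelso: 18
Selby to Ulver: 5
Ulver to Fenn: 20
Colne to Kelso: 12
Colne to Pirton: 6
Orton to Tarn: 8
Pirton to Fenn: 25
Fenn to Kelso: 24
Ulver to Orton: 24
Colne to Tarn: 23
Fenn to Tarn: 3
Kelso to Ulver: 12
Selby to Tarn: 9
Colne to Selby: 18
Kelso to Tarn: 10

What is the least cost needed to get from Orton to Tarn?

$8

Shortest distances from Orton:
Orton: 0
Selby: 3  (via Orton)
Ulver: 8  (via Selby)
Tarn: 8  (via Orton)
Shortest route: Orton → Tarn = $8.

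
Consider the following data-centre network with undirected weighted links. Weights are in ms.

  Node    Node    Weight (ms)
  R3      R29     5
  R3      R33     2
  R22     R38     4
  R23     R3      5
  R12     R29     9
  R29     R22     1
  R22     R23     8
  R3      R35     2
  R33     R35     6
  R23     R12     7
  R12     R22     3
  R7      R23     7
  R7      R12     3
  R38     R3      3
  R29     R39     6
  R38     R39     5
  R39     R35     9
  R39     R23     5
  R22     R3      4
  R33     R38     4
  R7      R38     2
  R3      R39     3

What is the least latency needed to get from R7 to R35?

7 ms

Settle nodes by increasing distance from R7:
R7: 0
R38: 2  (via R7)
R12: 3  (via R7)
R3: 5  (via R38)
R33: 6  (via R38)
R22: 6  (via R38)
R29: 7  (via R22)
R39: 7  (via R38)
R23: 7  (via R7)
R35: 7  (via R3)
Shortest route: R7 → R38 → R3 → R35 = 7 ms.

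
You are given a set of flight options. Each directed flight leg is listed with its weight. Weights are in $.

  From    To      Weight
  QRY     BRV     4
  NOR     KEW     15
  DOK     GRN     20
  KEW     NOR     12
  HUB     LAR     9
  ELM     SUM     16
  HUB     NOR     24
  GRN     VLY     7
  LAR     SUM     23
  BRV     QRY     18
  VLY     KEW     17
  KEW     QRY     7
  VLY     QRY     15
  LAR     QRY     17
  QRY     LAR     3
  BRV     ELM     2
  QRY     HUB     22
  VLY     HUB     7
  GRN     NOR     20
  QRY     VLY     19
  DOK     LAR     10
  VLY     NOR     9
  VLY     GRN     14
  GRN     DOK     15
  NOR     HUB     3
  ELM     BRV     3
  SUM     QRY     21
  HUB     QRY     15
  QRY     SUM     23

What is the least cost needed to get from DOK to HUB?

$34

Settle nodes by increasing distance from DOK:
DOK: 0
LAR: 10  (via DOK)
GRN: 20  (via DOK)
QRY: 27  (via LAR)
VLY: 27  (via GRN)
BRV: 31  (via QRY)
SUM: 33  (via LAR)
ELM: 33  (via BRV)
HUB: 34  (via VLY)
Shortest route: DOK → GRN → VLY → HUB = $34.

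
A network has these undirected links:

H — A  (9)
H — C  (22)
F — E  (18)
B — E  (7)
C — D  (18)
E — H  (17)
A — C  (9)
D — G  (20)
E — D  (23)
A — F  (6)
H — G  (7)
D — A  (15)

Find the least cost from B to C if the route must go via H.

Shortest B→H: B–E–H = 24
Shortest H→C: H–A–C = 18
Total via H: 24 + 18 = 42.

42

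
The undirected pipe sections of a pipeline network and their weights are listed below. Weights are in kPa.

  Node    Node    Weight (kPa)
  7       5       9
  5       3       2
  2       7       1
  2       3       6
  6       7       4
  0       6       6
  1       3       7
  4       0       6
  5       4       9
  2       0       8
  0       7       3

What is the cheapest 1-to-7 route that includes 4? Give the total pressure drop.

Shortest 1→4: 1 → 3 → 5 → 4 = 18
Best 4 to 7: 4 → 0 → 7 costing 9
Total via 4: 18 + 9 = 27 kPa.

27 kPa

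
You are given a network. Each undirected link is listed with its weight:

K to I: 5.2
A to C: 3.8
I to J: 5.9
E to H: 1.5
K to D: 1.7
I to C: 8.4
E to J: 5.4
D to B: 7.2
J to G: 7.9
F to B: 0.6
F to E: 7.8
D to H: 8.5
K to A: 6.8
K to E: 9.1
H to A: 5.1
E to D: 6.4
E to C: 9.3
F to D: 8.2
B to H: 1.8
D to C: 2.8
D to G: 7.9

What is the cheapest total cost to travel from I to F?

14.7

Shortest distances from I:
I: 0
K: 5.2  (via I)
J: 5.9  (via I)
D: 6.9  (via K)
C: 8.4  (via I)
E: 11.3  (via J)
A: 12  (via K)
H: 12.8  (via E)
G: 13.8  (via J)
B: 14.1  (via D)
F: 14.7  (via B)
Shortest route: I–K–D–B–F = 14.7.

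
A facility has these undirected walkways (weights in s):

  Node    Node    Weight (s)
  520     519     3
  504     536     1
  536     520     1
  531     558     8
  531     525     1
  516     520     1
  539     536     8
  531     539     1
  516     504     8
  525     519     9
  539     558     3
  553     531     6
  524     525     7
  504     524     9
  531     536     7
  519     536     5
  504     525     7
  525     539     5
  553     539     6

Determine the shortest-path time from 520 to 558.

Running Dijkstra from 520:
520: 0
536: 1  (via 520)
516: 1  (via 520)
504: 2  (via 536)
519: 3  (via 520)
531: 8  (via 536)
539: 9  (via 536)
525: 9  (via 504)
524: 11  (via 504)
558: 12  (via 539)
Shortest route: 520–536–539–558 = 12 s.

12 s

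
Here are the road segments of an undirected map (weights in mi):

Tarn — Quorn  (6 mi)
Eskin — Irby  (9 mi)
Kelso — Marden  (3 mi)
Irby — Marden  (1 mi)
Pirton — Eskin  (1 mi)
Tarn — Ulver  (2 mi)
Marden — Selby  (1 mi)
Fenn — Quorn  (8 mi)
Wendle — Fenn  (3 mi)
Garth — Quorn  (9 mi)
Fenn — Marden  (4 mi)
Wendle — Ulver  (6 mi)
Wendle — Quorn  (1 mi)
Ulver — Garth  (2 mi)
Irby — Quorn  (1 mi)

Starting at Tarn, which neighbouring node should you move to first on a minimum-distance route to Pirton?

Quorn

Compare a few routes:
Tarn → Ulver → Garth → Quorn → Irby → Eskin → Pirton: 2+2+9+1+9+1 = 24
Tarn → Quorn → Irby → Eskin → Pirton: 6+1+9+1 = 17
Tarn → Ulver → Wendle → Quorn → Irby → Eskin → Pirton: 2+6+1+1+9+1 = 20
Cheapest is Tarn → Quorn → Irby → Eskin → Pirton at 17 mi.
So from Tarn the first move is to Quorn.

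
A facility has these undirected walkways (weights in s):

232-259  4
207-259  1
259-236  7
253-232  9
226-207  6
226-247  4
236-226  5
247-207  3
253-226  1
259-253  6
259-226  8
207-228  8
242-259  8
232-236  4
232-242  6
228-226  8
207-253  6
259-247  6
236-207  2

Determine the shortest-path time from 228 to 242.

Running Dijkstra from 228:
228: 0
207: 8  (via 228)
226: 8  (via 228)
259: 9  (via 207)
253: 9  (via 226)
236: 10  (via 207)
247: 11  (via 207)
232: 13  (via 259)
242: 17  (via 259)
Shortest route: 228–207–259–242 = 17 s.

17 s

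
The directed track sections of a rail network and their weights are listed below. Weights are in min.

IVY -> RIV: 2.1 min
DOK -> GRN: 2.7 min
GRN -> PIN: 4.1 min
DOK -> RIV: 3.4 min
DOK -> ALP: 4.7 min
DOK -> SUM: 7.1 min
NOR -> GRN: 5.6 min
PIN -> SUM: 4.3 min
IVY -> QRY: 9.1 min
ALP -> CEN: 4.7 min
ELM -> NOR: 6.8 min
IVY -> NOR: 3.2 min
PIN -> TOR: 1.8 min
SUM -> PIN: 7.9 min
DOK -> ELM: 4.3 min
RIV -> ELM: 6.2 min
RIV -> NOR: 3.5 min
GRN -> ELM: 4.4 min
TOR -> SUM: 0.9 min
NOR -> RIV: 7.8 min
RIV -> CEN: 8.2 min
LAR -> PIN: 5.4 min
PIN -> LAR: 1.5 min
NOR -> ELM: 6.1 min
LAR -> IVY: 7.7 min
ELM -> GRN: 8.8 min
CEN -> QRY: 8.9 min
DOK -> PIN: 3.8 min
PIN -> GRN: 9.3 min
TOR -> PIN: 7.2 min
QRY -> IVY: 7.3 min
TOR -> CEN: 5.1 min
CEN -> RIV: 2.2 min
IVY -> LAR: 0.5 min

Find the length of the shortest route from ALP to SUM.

Candidate routes:
ALP - CEN - RIV - NOR - GRN - PIN - TOR - SUM: 4.7+2.2+3.5+5.6+4.1+1.8+0.9 = 22.8
ALP - CEN - RIV - NOR - GRN - PIN - SUM: 4.7+2.2+3.5+5.6+4.1+4.3 = 24.4
The minimum is 22.8 min via ALP - CEN - RIV - NOR - GRN - PIN - TOR - SUM.

22.8 min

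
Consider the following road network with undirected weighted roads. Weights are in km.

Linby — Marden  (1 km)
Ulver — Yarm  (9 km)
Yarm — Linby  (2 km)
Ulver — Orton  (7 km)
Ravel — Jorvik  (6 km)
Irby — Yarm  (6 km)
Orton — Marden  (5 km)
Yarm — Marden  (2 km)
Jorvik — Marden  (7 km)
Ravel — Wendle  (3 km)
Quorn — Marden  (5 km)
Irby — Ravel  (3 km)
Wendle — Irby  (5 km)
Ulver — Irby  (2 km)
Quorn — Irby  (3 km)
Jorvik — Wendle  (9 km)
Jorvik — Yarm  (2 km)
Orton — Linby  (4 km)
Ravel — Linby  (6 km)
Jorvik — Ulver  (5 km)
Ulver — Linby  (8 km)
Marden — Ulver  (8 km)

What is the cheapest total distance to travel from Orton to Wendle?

13 km

Running Dijkstra from Orton:
Orton: 0
Linby: 4  (via Orton)
Marden: 5  (via Orton)
Yarm: 6  (via Linby)
Ulver: 7  (via Orton)
Jorvik: 8  (via Yarm)
Irby: 9  (via Ulver)
Ravel: 10  (via Linby)
Quorn: 10  (via Marden)
Wendle: 13  (via Ravel)
Shortest route: Orton–Linby–Ravel–Wendle = 13 km.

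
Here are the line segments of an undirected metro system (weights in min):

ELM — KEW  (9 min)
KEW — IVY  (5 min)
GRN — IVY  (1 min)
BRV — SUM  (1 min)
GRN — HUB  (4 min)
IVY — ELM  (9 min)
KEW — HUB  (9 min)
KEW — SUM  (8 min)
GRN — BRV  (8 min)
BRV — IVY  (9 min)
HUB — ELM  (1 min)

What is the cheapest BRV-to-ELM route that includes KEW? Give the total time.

18 min

Shortest BRV→KEW: BRV–SUM–KEW = 9
Shortest KEW→ELM: KEW–ELM = 9
Total via KEW: 9 + 9 = 18 min.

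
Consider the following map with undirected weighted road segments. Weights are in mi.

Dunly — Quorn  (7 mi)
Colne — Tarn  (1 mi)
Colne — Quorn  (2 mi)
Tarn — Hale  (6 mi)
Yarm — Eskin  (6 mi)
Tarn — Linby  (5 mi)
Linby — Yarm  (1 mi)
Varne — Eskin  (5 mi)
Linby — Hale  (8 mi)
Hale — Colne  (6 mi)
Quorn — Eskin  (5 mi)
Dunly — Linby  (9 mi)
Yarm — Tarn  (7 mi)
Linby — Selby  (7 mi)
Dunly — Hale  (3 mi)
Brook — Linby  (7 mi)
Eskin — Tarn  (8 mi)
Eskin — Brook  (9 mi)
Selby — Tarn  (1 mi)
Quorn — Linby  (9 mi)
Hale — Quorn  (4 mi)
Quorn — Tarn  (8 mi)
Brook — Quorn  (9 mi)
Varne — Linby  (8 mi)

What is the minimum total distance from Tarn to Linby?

5 mi

Enumerating some paths:
Tarn - Selby - Linby: 1+7 = 8
Tarn - Linby: 5 = 5
The minimum is 5 mi via Tarn - Linby.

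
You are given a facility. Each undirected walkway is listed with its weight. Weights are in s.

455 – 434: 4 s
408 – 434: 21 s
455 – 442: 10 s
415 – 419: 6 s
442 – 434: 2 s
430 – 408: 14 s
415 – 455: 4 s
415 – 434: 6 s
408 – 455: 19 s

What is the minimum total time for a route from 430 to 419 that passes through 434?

Shortest 430→434: 430 → 408 → 434 = 35
Best 434 to 419: 434 → 415 → 419 costing 12
Total via 434: 35 + 12 = 47 s.

47 s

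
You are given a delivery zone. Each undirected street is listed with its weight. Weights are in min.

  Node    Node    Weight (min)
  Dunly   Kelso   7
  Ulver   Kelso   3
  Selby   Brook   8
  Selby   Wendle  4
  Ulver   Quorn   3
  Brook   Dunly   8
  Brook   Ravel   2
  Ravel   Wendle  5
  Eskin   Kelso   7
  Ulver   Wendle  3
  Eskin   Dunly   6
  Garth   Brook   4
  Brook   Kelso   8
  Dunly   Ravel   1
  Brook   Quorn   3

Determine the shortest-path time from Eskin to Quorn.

Enumerating some paths:
Eskin → Dunly → Ravel → Brook → Quorn: 6+1+2+3 = 12
Eskin → Kelso → Ulver → Quorn: 7+3+3 = 13
Eskin → Dunly → Brook → Quorn: 6+8+3 = 17
Cheapest is Eskin → Dunly → Ravel → Brook → Quorn at 12 min.

12 min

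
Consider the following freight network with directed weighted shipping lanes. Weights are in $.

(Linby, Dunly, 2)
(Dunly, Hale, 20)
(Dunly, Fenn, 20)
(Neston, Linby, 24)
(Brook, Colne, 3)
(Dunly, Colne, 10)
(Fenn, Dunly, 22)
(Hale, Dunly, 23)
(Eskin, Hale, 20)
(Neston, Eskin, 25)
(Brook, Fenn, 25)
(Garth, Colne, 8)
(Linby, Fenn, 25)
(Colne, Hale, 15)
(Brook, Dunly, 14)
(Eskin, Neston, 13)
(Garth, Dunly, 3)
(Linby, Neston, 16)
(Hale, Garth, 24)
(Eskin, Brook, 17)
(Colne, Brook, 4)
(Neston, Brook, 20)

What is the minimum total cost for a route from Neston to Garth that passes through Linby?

Shortest Neston→Linby: Neston–Linby = 24
Shortest Linby→Garth: Linby–Dunly–Hale–Garth = 46
Total via Linby: 24 + 46 = $70.

$70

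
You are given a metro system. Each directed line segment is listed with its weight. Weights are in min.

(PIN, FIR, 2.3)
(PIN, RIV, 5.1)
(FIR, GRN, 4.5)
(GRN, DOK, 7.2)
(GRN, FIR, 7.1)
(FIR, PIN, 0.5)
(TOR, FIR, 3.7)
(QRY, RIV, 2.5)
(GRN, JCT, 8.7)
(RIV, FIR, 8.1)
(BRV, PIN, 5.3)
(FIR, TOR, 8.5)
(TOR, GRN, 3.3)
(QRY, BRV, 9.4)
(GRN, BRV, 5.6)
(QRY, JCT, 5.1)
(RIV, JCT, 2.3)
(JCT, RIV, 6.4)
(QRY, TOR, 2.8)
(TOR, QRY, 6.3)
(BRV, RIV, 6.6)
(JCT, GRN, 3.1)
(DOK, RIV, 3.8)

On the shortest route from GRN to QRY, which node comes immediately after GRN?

FIR

Enumerating some paths:
GRN → FIR → TOR → QRY: 7.1+8.5+6.3 = 21.9
GRN → BRV → PIN → FIR → TOR → QRY: 5.6+5.3+2.3+8.5+6.3 = 28
The minimum is 21.9 min via GRN → FIR → TOR → QRY.
So from GRN the first move is to FIR.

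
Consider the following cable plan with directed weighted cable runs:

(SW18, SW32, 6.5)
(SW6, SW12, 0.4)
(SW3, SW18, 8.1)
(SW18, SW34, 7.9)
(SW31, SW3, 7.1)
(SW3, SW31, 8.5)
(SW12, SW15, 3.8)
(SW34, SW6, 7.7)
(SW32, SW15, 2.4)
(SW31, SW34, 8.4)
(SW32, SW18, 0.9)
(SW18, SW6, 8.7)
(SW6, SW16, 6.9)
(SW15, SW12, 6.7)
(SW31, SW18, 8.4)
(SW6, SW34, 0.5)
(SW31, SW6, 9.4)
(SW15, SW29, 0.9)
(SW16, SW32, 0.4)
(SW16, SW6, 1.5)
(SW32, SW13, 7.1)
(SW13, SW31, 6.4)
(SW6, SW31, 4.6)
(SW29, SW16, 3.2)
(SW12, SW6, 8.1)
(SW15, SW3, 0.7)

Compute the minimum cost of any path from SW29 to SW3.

Running Dijkstra from SW29:
SW29: 0
SW16: 3.2  (via SW29)
SW32: 3.6  (via SW16)
SW18: 4.5  (via SW32)
SW6: 4.7  (via SW16)
SW12: 5.1  (via SW6)
SW34: 5.2  (via SW6)
SW15: 6  (via SW32)
SW3: 6.7  (via SW15)
Shortest route: SW29–SW16–SW32–SW15–SW3 = 6.7.

6.7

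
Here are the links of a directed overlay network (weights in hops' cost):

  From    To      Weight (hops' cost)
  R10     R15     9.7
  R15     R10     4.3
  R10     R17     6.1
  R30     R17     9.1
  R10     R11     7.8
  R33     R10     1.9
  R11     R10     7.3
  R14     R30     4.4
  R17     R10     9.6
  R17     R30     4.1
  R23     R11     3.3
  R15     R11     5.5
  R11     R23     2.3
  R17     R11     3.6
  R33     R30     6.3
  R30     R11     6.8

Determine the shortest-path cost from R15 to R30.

Shortest distances from R15:
R15: 0
R10: 4.3  (via R15)
R11: 5.5  (via R15)
R23: 7.8  (via R11)
R17: 10.4  (via R10)
R30: 14.5  (via R17)
Shortest route: R15 → R10 → R17 → R30 = 14.5 hops' cost.

14.5 hops' cost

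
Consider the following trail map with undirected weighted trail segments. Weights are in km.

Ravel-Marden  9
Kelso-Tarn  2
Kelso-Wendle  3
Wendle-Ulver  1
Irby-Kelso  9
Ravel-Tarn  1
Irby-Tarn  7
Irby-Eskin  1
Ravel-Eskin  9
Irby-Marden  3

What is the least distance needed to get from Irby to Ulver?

Candidate routes:
Irby → Kelso → Wendle → Ulver: 9+3+1 = 13
Irby → Marden → Ravel → Tarn → Kelso → Wendle → Ulver: 3+9+1+2+3+1 = 19
Irby → Eskin → Ravel → Tarn → Kelso → Wendle → Ulver: 1+9+1+2+3+1 = 17
The minimum is 13 km via Irby → Kelso → Wendle → Ulver.

13 km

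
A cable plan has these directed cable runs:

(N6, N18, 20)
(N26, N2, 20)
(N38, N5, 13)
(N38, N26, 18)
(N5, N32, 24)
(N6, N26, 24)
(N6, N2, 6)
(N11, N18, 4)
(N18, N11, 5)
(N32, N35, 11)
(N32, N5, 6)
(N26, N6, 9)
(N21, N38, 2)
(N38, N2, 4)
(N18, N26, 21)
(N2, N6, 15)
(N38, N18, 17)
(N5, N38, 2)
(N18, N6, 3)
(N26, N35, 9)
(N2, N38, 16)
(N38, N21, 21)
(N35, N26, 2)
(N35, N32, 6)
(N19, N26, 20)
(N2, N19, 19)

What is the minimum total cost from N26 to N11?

34

Compare a few routes:
N26 - N6 - N2 - N38 - N18 - N11: 9+6+16+17+5 = 53
N26 - N2 - N38 - N18 - N11: 20+16+17+5 = 58
N26 - N35 - N32 - N5 - N38 - N18 - N11: 9+6+6+2+17+5 = 45
N26 - N6 - N18 - N11: 9+20+5 = 34
Cheapest is N26 - N6 - N18 - N11 at 34.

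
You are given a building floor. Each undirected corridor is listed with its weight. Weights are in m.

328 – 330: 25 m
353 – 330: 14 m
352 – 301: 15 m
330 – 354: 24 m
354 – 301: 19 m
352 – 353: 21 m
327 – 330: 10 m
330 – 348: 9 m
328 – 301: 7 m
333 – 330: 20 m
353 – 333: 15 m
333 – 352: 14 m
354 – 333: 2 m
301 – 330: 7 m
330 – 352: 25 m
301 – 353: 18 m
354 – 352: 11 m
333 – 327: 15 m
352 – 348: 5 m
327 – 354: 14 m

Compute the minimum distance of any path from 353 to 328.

25 m

Shortest distances from 353:
353: 0
330: 14  (via 353)
333: 15  (via 353)
354: 17  (via 333)
301: 18  (via 353)
352: 21  (via 353)
348: 23  (via 330)
327: 24  (via 330)
328: 25  (via 301)
Shortest route: 353 → 301 → 328 = 25 m.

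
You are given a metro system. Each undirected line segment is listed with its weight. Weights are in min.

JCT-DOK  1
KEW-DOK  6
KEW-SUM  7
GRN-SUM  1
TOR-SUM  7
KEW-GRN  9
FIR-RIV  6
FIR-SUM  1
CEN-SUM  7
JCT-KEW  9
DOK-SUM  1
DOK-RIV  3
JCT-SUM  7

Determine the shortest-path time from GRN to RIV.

Candidate routes:
GRN–SUM–DOK–RIV: 1+1+3 = 5
GRN–SUM–FIR–RIV: 1+1+6 = 8
GRN–SUM–JCT–DOK–RIV: 1+7+1+3 = 12
The minimum is 5 min via GRN–SUM–DOK–RIV.

5 min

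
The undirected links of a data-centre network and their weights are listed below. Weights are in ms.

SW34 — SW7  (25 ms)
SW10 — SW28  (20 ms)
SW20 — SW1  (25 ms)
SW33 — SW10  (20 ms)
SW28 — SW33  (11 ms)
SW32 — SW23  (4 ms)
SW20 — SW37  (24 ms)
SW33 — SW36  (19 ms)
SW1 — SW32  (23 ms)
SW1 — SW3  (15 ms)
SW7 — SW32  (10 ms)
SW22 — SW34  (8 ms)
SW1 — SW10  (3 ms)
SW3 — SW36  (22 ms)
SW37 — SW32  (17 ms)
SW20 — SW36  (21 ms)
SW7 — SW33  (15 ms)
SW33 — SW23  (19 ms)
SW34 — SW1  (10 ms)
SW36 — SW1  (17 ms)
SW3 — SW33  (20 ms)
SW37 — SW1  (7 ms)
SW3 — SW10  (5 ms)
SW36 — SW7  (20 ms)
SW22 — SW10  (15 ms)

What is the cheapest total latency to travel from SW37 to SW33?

30 ms

Compare a few routes:
SW37–SW1–SW10–SW33: 7+3+20 = 30
SW37–SW1–SW10–SW3–SW33: 7+3+5+20 = 35
The minimum is 30 ms via SW37–SW1–SW10–SW33.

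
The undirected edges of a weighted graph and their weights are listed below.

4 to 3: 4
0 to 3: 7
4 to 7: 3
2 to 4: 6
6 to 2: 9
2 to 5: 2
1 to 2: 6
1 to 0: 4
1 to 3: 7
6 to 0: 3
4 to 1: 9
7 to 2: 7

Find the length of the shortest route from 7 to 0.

14

Settle nodes by increasing distance from 7:
7: 0
4: 3  (via 7)
2: 7  (via 7)
3: 7  (via 4)
5: 9  (via 2)
1: 12  (via 4)
0: 14  (via 3)
Shortest route: 7–4–3–0 = 14.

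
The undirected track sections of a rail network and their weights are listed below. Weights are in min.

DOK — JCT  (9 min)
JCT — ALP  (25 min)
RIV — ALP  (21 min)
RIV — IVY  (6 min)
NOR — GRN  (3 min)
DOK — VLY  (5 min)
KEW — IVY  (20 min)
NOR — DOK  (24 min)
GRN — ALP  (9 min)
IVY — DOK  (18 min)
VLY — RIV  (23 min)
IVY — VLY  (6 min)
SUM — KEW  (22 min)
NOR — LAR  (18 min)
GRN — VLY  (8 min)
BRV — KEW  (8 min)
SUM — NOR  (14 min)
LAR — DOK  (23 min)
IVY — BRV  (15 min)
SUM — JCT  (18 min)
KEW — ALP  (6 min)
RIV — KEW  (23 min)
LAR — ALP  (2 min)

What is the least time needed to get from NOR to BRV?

Shortest distances from NOR:
NOR: 0
GRN: 3  (via NOR)
VLY: 11  (via GRN)
ALP: 12  (via GRN)
SUM: 14  (via NOR)
LAR: 14  (via ALP)
DOK: 16  (via VLY)
IVY: 17  (via VLY)
KEW: 18  (via ALP)
RIV: 23  (via IVY)
JCT: 25  (via DOK)
BRV: 26  (via KEW)
Shortest route: NOR → GRN → ALP → KEW → BRV = 26 min.

26 min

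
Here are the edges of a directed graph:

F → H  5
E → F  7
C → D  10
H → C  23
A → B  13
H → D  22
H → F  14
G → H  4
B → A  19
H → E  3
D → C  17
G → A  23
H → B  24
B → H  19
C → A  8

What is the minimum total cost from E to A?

43

Running Dijkstra from E:
E: 0
F: 7  (via E)
H: 12  (via F)
D: 34  (via H)
C: 35  (via H)
B: 36  (via H)
A: 43  (via C)
Shortest route: E → F → H → C → A = 43.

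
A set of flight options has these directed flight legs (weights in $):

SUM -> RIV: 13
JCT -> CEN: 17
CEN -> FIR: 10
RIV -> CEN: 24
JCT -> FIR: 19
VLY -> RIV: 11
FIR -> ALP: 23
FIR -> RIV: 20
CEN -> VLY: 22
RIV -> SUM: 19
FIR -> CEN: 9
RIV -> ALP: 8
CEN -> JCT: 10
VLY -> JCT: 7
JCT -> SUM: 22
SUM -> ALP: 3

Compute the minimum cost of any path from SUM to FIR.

Settle nodes by increasing distance from SUM:
SUM: 0
ALP: 3  (via SUM)
RIV: 13  (via SUM)
CEN: 37  (via RIV)
FIR: 47  (via CEN)
Shortest route: SUM–RIV–CEN–FIR = $47.

$47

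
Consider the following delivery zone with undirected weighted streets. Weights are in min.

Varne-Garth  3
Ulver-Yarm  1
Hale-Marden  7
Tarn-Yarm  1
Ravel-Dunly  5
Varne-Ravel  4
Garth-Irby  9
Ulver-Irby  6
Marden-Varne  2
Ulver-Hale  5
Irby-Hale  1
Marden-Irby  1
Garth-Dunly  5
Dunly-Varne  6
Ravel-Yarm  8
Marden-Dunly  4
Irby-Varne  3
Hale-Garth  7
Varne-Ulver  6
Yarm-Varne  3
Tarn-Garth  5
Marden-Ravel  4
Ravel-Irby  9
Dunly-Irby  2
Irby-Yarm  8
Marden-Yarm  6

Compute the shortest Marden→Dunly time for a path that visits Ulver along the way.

14 min

Shortest Marden→Ulver: Marden–Varne–Yarm–Ulver = 6
Best Ulver to Dunly: Ulver–Irby–Dunly costing 8
Total via Ulver: 6 + 8 = 14 min.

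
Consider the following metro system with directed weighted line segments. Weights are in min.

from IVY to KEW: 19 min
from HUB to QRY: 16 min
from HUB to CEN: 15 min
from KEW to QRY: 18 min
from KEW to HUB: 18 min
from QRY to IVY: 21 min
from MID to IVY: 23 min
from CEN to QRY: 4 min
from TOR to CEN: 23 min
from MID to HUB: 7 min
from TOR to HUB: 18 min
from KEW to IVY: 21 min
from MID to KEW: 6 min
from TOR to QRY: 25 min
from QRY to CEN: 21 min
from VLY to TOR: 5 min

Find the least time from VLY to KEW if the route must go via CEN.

72 min

Best VLY to CEN: VLY–TOR–CEN costing 28
Shortest CEN→KEW: CEN–QRY–IVY–KEW = 44
Total via CEN: 28 + 44 = 72 min.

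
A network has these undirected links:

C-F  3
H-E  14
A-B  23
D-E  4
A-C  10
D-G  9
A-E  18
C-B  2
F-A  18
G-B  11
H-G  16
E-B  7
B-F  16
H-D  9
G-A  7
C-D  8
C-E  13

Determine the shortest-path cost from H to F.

Shortest distances from H:
H: 0
D: 9  (via H)
E: 13  (via D)
G: 16  (via H)
C: 17  (via D)
B: 19  (via C)
F: 20  (via C)
Shortest route: H–D–C–F = 20.

20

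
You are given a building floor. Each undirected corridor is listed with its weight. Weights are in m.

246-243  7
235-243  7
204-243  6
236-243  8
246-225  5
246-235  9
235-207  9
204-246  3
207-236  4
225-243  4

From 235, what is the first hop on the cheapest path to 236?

207

Candidate routes:
235 → 243 → 236: 7+8 = 15
235 → 246 → 243 → 236: 9+7+8 = 24
235 → 207 → 236: 9+4 = 13
The minimum is 13 m via 235 → 207 → 236.
So from 235 the first move is to 207.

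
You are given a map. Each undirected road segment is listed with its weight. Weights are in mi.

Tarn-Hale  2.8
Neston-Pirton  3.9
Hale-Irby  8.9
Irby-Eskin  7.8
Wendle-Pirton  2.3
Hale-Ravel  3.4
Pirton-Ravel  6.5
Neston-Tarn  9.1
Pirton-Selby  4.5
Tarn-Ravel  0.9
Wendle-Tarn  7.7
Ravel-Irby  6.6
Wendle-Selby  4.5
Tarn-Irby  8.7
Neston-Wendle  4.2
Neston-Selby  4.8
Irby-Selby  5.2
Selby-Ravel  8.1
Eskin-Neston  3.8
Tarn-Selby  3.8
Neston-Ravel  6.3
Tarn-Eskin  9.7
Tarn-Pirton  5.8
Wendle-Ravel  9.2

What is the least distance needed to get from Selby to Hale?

6.6 mi

Settle nodes by increasing distance from Selby:
Selby: 0
Tarn: 3.8  (via Selby)
Pirton: 4.5  (via Selby)
Wendle: 4.5  (via Selby)
Ravel: 4.7  (via Tarn)
Neston: 4.8  (via Selby)
Irby: 5.2  (via Selby)
Hale: 6.6  (via Tarn)
Shortest route: Selby–Tarn–Hale = 6.6 mi.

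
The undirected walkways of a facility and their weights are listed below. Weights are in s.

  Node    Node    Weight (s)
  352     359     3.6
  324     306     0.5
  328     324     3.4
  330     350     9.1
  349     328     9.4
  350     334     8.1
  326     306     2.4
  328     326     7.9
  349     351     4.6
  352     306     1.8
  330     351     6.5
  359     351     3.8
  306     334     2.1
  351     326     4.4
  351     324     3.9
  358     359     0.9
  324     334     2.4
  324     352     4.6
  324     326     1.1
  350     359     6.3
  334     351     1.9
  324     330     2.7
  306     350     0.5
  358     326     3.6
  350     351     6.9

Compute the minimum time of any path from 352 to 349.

Settle nodes by increasing distance from 352:
352: 0
306: 1.8  (via 352)
324: 2.3  (via 306)
350: 2.3  (via 306)
326: 3.4  (via 324)
359: 3.6  (via 352)
334: 3.9  (via 306)
358: 4.5  (via 359)
330: 5  (via 324)
328: 5.7  (via 324)
351: 5.8  (via 334)
349: 10.4  (via 351)
Shortest route: 352–306–334–351–349 = 10.4 s.

10.4 s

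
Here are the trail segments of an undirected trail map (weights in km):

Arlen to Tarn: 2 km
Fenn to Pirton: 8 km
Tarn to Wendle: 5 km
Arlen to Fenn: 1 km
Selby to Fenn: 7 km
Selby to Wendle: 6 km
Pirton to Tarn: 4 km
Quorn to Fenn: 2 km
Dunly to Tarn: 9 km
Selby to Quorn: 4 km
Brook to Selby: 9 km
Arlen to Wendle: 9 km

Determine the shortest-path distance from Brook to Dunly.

27 km

Compare a few routes:
Brook → Selby → Fenn → Arlen → Tarn → Dunly: 9+7+1+2+9 = 28
Brook → Selby → Wendle → Tarn → Dunly: 9+6+5+9 = 29
Brook → Selby → Quorn → Fenn → Arlen → Tarn → Dunly: 9+4+2+1+2+9 = 27
Cheapest is Brook → Selby → Quorn → Fenn → Arlen → Tarn → Dunly at 27 km.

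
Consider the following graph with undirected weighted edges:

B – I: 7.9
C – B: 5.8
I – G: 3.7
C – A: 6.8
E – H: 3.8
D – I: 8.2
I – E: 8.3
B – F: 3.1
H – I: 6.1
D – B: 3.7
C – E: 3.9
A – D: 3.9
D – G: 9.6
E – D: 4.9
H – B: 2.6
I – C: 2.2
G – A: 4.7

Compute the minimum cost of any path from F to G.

Shortest distances from F:
F: 0
B: 3.1  (via F)
H: 5.7  (via B)
D: 6.8  (via B)
C: 8.9  (via B)
E: 9.5  (via H)
A: 10.7  (via D)
I: 11  (via B)
G: 14.7  (via I)
Shortest route: F–B–I–G = 14.7.

14.7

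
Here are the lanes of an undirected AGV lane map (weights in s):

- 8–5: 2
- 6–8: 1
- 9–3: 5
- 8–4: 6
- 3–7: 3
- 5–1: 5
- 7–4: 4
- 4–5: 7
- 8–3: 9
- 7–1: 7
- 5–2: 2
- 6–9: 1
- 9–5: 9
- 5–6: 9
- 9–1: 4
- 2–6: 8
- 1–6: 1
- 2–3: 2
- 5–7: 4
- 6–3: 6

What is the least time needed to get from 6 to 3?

6 s

Enumerating some paths:
6–8–5–2–3: 1+2+2+2 = 7
6–3: 6 = 6
The minimum is 6 s via 6–3.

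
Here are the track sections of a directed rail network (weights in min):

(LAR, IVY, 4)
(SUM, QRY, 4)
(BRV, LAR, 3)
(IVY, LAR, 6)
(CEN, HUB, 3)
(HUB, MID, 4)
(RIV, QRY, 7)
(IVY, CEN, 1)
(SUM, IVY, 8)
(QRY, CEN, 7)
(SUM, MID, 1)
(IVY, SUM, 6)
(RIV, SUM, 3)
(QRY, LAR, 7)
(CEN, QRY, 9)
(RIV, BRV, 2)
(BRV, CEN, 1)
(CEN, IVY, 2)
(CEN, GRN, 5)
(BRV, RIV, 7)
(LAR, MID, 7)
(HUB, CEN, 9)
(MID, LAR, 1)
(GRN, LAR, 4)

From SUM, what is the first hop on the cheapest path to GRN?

Compare a few routes:
SUM → MID → LAR → IVY → CEN → GRN: 1+1+4+1+5 = 12
SUM → QRY → LAR → IVY → CEN → GRN: 4+7+4+1+5 = 21
SUM → IVY → CEN → GRN: 8+1+5 = 14
SUM → QRY → CEN → GRN: 4+7+5 = 16
The minimum is 12 min via SUM → MID → LAR → IVY → CEN → GRN.
So from SUM the first move is to MID.

MID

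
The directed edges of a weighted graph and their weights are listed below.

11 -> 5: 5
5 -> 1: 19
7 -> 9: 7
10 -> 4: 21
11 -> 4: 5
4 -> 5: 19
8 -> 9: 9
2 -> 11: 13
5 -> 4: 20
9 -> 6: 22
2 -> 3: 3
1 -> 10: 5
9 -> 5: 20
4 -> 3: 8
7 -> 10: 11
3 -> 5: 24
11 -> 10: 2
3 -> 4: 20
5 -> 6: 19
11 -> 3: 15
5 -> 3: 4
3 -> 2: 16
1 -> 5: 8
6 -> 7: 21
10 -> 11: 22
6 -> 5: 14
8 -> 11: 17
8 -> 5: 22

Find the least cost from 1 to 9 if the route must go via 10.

Best 1 to 10: 1–10 costing 5
Shortest 10→9: 10–11–5–6–7–9 = 74
Total via 10: 5 + 74 = 79.

79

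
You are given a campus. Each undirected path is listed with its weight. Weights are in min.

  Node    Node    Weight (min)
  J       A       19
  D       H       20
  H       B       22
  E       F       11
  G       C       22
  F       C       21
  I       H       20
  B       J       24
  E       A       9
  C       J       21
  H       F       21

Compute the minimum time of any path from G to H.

Enumerating some paths:
G - C - J - A - E - F - H: 22+21+19+9+11+21 = 103
G - C - F - H: 22+21+21 = 64
G - C - J - B - H: 22+21+24+22 = 89
Cheapest is G - C - F - H at 64 min.

64 min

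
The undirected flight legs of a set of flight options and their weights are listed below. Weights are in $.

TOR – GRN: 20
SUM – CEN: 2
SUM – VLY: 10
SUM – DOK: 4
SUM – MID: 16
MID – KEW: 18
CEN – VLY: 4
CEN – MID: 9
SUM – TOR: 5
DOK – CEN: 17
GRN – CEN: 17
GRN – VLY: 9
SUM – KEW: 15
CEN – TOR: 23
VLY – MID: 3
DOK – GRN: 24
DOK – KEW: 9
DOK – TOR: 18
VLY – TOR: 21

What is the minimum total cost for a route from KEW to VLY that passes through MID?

$21

Best KEW to MID: KEW–MID costing 18
Best MID to VLY: MID–VLY costing 3
Total via MID: 18 + 3 = $21.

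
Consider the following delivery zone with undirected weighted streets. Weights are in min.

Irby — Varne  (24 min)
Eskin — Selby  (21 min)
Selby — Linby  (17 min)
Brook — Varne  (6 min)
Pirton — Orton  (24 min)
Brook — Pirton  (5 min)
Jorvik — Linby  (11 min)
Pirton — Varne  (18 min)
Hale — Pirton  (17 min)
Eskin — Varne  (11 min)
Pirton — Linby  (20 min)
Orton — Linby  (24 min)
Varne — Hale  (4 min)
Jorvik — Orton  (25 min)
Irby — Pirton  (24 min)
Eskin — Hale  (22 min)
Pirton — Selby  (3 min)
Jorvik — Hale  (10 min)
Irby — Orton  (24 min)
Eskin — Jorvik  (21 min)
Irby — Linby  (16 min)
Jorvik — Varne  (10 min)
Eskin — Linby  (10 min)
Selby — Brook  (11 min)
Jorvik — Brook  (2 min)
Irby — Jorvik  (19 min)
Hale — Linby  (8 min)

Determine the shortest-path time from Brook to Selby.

Compare a few routes:
Brook - Pirton - Selby: 5+3 = 8
Brook - Selby: 11 = 11
The minimum is 8 min via Brook - Pirton - Selby.

8 min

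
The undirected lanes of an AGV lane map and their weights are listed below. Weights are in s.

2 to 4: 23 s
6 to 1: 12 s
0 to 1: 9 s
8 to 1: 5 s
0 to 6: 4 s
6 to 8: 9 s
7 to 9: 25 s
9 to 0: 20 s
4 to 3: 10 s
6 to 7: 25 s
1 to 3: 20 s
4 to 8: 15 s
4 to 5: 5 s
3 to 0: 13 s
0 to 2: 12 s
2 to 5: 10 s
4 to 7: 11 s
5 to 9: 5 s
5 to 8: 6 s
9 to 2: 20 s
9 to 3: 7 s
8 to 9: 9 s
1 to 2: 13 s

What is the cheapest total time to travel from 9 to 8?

9 s

Enumerating some paths:
9–8: 9 = 9
9–5–8: 5+6 = 11
Cheapest is 9–8 at 9 s.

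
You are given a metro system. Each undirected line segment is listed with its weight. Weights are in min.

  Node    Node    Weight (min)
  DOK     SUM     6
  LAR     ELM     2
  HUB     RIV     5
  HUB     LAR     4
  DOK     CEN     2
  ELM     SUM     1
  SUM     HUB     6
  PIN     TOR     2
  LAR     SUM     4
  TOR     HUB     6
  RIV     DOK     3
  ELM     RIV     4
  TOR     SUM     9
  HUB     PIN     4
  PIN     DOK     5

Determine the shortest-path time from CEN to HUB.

Candidate routes:
CEN–DOK–SUM–HUB: 2+6+6 = 14
CEN–DOK–PIN–HUB: 2+5+4 = 11
CEN–DOK–PIN–TOR–HUB: 2+5+2+6 = 15
CEN–DOK–RIV–HUB: 2+3+5 = 10
Cheapest is CEN–DOK–RIV–HUB at 10 min.

10 min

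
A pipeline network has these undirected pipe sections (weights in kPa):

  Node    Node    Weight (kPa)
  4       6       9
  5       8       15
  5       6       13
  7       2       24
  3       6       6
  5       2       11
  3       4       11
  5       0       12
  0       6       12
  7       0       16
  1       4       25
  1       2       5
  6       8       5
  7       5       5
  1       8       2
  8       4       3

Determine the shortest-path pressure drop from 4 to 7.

23 kPa

Running Dijkstra from 4:
4: 0
8: 3  (via 4)
1: 5  (via 8)
6: 8  (via 8)
2: 10  (via 1)
3: 11  (via 4)
5: 18  (via 8)
0: 20  (via 6)
7: 23  (via 5)
Shortest route: 4–8–5–7 = 23 kPa.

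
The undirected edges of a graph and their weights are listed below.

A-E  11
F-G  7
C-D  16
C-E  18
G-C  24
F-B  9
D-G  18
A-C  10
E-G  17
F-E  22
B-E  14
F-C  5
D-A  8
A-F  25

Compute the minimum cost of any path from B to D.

30

Settle nodes by increasing distance from B:
B: 0
F: 9  (via B)
C: 14  (via F)
E: 14  (via B)
G: 16  (via F)
A: 24  (via C)
D: 30  (via C)
Shortest route: B → F → C → D = 30.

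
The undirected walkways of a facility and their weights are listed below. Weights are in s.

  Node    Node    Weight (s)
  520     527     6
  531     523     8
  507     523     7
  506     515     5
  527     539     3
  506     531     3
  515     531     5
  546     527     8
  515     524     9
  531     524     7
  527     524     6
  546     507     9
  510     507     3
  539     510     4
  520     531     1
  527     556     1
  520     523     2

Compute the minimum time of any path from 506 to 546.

Compare a few routes:
506 - 531 - 524 - 527 - 546: 3+7+6+8 = 24
506 - 531 - 520 - 523 - 507 - 546: 3+1+2+7+9 = 22
506 - 515 - 531 - 520 - 527 - 546: 5+5+1+6+8 = 25
506 - 531 - 520 - 527 - 546: 3+1+6+8 = 18
Cheapest is 506 - 531 - 520 - 527 - 546 at 18 s.

18 s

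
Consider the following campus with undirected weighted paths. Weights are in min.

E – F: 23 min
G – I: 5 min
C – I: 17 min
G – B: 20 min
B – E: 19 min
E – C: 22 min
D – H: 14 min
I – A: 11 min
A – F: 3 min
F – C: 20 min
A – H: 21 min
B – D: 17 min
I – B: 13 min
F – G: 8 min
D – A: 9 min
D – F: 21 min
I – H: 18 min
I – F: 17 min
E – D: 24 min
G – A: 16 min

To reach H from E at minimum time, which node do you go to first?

D

Compare a few routes:
E - F - A - D - H: 23+3+9+14 = 49
E - F - A - H: 23+3+21 = 47
E - D - H: 24+14 = 38
E - B - D - H: 19+17+14 = 50
Cheapest is E - D - H at 38 min.
So from E the first move is to D.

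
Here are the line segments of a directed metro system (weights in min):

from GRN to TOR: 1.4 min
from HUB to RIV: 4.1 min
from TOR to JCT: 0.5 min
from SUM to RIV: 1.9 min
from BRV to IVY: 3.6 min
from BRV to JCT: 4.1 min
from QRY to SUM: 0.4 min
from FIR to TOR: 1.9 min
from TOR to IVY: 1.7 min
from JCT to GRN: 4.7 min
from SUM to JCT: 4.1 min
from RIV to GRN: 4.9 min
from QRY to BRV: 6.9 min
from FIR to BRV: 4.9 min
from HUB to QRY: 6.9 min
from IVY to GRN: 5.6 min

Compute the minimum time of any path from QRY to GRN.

Candidate routes:
QRY–SUM–JCT–GRN: 0.4+4.1+4.7 = 9.2
QRY–SUM–RIV–GRN: 0.4+1.9+4.9 = 7.2
QRY–BRV–JCT–GRN: 6.9+4.1+4.7 = 15.7
Cheapest is QRY–SUM–RIV–GRN at 7.2 min.

7.2 min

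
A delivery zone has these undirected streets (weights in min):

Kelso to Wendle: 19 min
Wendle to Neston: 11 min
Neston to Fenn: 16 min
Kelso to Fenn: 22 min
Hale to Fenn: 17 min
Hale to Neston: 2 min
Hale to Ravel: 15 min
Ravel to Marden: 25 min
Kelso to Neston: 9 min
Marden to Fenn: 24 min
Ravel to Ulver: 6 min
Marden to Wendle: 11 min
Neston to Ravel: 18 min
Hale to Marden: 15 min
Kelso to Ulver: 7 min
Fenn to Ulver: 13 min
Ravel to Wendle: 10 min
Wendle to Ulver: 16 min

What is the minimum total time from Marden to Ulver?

27 min

Settle nodes by increasing distance from Marden:
Marden: 0
Wendle: 11  (via Marden)
Hale: 15  (via Marden)
Neston: 17  (via Hale)
Ravel: 21  (via Wendle)
Fenn: 24  (via Marden)
Kelso: 26  (via Neston)
Ulver: 27  (via Wendle)
Shortest route: Marden → Wendle → Ulver = 27 min.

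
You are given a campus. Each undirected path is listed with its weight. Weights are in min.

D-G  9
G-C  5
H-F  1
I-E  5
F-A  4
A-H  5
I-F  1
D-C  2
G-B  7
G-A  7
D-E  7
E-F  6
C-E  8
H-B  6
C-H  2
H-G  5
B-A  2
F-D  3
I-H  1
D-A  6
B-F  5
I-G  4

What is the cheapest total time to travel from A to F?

Settle nodes by increasing distance from A:
A: 0
B: 2  (via A)
F: 4  (via A)
Shortest route: A–F = 4 min.

4 min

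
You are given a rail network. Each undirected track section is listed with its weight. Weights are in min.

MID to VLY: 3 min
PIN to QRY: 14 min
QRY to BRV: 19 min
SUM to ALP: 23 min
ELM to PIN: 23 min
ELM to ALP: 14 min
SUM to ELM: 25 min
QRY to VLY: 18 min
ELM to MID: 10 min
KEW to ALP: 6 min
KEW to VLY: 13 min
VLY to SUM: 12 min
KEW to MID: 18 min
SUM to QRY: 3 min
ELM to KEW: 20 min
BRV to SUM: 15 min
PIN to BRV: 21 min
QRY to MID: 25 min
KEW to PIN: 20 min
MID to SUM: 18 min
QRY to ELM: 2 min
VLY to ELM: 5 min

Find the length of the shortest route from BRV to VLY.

25 min

Enumerating some paths:
BRV - QRY - ELM - VLY: 19+2+5 = 26
BRV - SUM - QRY - ELM - VLY: 15+3+2+5 = 25
BRV - SUM - VLY: 15+12 = 27
Cheapest is BRV - SUM - QRY - ELM - VLY at 25 min.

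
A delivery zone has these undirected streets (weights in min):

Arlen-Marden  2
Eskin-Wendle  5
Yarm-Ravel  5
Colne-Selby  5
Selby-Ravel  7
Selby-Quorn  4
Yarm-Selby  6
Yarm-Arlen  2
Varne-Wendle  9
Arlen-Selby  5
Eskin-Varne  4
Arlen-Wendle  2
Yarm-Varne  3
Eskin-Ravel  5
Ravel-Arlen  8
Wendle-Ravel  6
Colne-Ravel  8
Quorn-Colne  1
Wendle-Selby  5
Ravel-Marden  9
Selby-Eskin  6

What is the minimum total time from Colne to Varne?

14 min

Candidate routes:
Colne - Quorn - Selby - Eskin - Varne: 1+4+6+4 = 15
Colne - Selby - Yarm - Varne: 5+6+3 = 14
Colne - Selby - Eskin - Varne: 5+6+4 = 15
Colne - Quorn - Selby - Arlen - Yarm - Varne: 1+4+5+2+3 = 15
The minimum is 14 min via Colne - Selby - Yarm - Varne.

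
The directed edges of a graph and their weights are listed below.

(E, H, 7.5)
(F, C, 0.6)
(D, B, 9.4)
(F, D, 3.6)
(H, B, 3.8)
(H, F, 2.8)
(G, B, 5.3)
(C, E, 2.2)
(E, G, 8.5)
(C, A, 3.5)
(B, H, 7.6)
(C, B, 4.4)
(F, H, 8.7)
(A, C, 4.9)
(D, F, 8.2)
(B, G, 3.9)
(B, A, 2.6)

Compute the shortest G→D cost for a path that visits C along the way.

Best G to C: G → B → A → C costing 12.8
Shortest C→D: C → E → H → F → D = 16.1
Total via C: 12.8 + 16.1 = 28.9.

28.9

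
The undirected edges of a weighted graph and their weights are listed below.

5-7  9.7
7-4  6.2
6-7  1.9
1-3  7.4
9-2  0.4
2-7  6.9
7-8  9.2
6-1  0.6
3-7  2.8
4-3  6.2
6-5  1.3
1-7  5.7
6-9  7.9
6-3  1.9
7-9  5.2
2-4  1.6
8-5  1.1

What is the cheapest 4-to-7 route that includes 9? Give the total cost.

Shortest 4→9: 4 → 2 → 9 = 2
Best 9 to 7: 9 → 7 costing 5.2
Total via 9: 2 + 5.2 = 7.2.

7.2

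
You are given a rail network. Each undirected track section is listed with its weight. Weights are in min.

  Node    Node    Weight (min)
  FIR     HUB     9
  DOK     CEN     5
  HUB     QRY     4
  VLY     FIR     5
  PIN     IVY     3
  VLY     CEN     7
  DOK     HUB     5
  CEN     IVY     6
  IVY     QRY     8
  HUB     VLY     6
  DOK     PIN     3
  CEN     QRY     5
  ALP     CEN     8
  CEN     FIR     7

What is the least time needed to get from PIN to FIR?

15 min

Candidate routes:
PIN → IVY → CEN → FIR: 3+6+7 = 16
PIN → DOK → HUB → FIR: 3+5+9 = 17
PIN → DOK → CEN → FIR: 3+5+7 = 15
PIN → DOK → HUB → VLY → FIR: 3+5+6+5 = 19
The minimum is 15 min via PIN → DOK → CEN → FIR.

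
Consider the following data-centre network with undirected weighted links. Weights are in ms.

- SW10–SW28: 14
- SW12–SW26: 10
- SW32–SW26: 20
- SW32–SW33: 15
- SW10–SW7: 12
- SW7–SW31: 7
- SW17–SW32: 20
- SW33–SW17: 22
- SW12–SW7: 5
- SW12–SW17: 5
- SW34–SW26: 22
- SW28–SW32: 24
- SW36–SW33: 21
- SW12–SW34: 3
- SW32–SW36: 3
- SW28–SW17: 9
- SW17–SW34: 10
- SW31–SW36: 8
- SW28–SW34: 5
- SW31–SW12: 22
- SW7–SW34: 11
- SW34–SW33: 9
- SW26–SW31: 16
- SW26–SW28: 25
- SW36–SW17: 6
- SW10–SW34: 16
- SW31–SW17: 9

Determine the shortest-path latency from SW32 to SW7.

Enumerating some paths:
SW32 - SW36 - SW17 - SW12 - SW7: 3+6+5+5 = 19
SW32 - SW36 - SW31 - SW7: 3+8+7 = 18
Cheapest is SW32 - SW36 - SW31 - SW7 at 18 ms.

18 ms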